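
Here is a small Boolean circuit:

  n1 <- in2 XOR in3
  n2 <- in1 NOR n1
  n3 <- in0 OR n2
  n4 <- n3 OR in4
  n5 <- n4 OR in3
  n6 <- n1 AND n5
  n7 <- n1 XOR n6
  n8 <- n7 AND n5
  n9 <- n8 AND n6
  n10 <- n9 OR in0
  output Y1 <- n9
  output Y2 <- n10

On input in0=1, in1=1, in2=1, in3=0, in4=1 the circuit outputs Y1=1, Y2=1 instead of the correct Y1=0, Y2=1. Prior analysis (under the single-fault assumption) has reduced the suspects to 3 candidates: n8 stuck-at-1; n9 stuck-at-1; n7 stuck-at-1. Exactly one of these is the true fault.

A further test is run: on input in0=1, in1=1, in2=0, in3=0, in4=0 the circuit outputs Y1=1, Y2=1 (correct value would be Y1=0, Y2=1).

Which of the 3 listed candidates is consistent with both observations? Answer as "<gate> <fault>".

n9 stuck-at-1

Evaluate each candidate on input in0=1, in1=1, in2=0, in3=0, in4=0:
  n8 stuck-at-1: n1=0, n2=0, n3=1, n4=1, n5=1, n6=0, n7=0, n8=1 [stuck-at-1], n9=0, n10=1 → Y1=0, Y2=1 — eliminated
  n9 stuck-at-1: n1=0, n2=0, n3=1, n4=1, n5=1, n6=0, n7=0, n8=0, n9=1 [stuck-at-1], n10=1 → Y1=1, Y2=1 — matches
  n7 stuck-at-1: n1=0, n2=0, n3=1, n4=1, n5=1, n6=0, n7=1 [stuck-at-1], n8=1, n9=0, n10=1 → Y1=0, Y2=1 — eliminated
Only n9 stuck-at-1 reproduces the observed Y1=1, Y2=1.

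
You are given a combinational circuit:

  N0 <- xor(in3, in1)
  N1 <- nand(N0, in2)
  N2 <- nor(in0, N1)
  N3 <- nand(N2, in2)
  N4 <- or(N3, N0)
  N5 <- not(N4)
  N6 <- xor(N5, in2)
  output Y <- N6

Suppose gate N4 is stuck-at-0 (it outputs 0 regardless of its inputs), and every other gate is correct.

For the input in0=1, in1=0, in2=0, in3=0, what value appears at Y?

Propagate with N4 forced: N0=0, N1=1, N2=0, N3=1, N4=0 [stuck-at-0], N5=1, N6=1.
So Y = 1. (Without the fault it would be 0.)

1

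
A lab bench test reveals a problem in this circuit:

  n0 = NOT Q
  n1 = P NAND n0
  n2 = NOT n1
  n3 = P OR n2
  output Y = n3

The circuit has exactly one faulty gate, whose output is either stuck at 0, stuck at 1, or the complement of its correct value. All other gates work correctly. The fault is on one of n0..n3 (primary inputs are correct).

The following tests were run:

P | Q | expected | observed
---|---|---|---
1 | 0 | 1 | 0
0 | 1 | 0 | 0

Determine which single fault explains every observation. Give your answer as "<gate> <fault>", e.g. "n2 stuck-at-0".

Fault-free values for test 1 (P=1, Q=0): n0=1, n1=0, n2=1, n3=1, giving Y=1. Observed 0.
Test 1: faults giving observed 0 are {n3 stuck-at-0, n3 inverted output}.
Test 2 (P=0, Q=1): fault-free n0=0, n1=1, n2=0, n3=0 → 0; observed 0. Eliminates n3 inverted output.
Only n3 stuck-at-0 is consistent with every test.

n3 stuck-at-0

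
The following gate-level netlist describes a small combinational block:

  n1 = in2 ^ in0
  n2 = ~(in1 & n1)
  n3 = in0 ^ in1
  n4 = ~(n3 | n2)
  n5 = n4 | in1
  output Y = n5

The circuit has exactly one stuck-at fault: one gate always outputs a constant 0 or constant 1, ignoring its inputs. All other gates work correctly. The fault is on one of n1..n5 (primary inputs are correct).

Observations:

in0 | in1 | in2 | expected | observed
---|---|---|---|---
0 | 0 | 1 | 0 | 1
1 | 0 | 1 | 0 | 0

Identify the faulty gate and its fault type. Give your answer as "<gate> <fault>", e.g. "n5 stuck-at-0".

Fault-free values for test 1 (in0=0, in1=0, in2=1): n1=1, n2=1, n3=0, n4=0, n5=0, giving Y=0. Observed 1.
Test 1: faults giving observed 1 are {n2 stuck-at-0, n4 stuck-at-1, n5 stuck-at-1}.
Test 2 (in0=1, in1=0, in2=1): fault-free n1=0, n2=1, n3=1, n4=0, n5=0 → 0; observed 0. Eliminates n4 stuck-at-1, n5 stuck-at-1.
Only n2 stuck-at-0 is consistent with every test.

n2 stuck-at-0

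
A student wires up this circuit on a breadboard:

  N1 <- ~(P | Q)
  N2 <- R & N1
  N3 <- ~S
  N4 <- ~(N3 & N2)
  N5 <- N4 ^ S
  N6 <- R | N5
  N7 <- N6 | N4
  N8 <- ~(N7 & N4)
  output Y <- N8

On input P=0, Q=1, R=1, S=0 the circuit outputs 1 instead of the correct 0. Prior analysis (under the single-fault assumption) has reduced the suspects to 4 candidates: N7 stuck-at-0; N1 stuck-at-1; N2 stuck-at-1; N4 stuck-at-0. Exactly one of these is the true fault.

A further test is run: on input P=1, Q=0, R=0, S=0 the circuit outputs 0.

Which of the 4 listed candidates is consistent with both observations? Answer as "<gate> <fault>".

Evaluate each candidate on input P=1, Q=0, R=0, S=0:
  N7 stuck-at-0: N1=0, N2=0, N3=1, N4=1, N5=1, N6=1, N7=0 [stuck-at-0], N8=1 → 1 — eliminated
  N1 stuck-at-1: N1=1 [stuck-at-1], N2=0, N3=1, N4=1, N5=1, N6=1, N7=1, N8=0 → 0 — matches
  N2 stuck-at-1: N1=0, N2=1 [stuck-at-1], N3=1, N4=0, N5=0, N6=0, N7=0, N8=1 → 1 — eliminated
  N4 stuck-at-0: N1=0, N2=0, N3=1, N4=0 [stuck-at-0], N5=0, N6=0, N7=0, N8=1 → 1 — eliminated
Only N1 stuck-at-1 reproduces the observed 0.

N1 stuck-at-1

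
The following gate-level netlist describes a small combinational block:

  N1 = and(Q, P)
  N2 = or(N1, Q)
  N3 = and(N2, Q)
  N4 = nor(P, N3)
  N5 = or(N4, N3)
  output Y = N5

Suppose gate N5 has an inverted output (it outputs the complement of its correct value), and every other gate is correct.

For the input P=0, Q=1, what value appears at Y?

Propagate with N5 forced: N1=0, N2=1, N3=1, N4=0, N5=0 [inverted output].
So Y = 0. (Without the fault it would be 1.)

0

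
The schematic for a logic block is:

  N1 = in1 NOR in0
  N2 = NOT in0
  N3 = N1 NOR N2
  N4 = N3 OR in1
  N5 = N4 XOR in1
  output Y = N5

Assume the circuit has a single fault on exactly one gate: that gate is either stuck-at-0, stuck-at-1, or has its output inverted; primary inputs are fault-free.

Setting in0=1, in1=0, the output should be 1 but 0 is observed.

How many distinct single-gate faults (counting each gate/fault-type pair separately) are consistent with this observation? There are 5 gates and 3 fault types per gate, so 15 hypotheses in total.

10

Fault-free: N1=0, N2=0, N3=1, N4=1, N5=1 → 1. Observed 0.
  N1: stuck-at-1, inverted output ✓; others ✗
  N2: stuck-at-1, inverted output ✓; others ✗
  N3: stuck-at-0, inverted output ✓; others ✗
  N4: stuck-at-0, inverted output ✓; others ✗
  N5: stuck-at-0, inverted output ✓; others ✗
Consistent faults: {N1 stuck-at-1, N1 inverted output, N2 stuck-at-1, N2 inverted output, N3 stuck-at-0, N3 inverted output, N4 stuck-at-0, N4 inverted output, N5 stuck-at-0, N5 inverted output} — 10 in all.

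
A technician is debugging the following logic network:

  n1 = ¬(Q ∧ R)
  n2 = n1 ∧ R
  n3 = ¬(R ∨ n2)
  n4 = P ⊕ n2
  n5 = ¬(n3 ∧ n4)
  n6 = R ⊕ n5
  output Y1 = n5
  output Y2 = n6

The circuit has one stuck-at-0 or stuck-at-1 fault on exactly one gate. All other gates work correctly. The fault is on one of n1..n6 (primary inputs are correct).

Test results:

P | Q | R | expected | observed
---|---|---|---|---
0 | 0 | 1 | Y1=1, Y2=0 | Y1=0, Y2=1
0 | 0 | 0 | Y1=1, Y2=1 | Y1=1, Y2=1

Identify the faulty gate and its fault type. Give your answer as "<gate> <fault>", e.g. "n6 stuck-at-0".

n3 stuck-at-1

Fault-free values for test 1 (P=0, Q=0, R=1): n1=1, n2=1, n3=0, n4=1, n5=1, n6=0, giving Y1=1, Y2=0. Observed Y1=0, Y2=1.
Test 1: faults giving observed Y1=0, Y2=1 are {n3 stuck-at-1, n5 stuck-at-0}.
Test 2 (P=0, Q=0, R=0): fault-free n1=1, n2=0, n3=1, n4=0, n5=1, n6=1 → Y1=1, Y2=1; observed Y1=1, Y2=1. Eliminates n5 stuck-at-0.
Only n3 stuck-at-1 is consistent with every test.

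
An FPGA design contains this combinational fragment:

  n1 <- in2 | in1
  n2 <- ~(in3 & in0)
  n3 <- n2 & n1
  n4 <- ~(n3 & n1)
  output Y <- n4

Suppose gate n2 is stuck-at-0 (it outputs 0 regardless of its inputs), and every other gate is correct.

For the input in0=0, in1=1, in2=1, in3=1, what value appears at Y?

1

Propagate with n2 forced: n1=1, n2=0 [stuck-at-0], n3=0, n4=1.
So Y = 1. (Without the fault it would be 0.)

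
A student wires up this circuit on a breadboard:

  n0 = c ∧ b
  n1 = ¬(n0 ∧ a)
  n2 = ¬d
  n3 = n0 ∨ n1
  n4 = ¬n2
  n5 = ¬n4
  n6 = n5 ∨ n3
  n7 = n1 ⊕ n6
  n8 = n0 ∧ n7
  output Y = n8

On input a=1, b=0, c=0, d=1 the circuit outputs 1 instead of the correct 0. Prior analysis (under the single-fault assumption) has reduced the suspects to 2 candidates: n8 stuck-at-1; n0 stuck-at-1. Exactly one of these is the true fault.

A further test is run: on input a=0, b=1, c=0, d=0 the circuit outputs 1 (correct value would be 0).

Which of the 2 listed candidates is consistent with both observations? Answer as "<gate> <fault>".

Evaluate each candidate on input a=0, b=1, c=0, d=0:
  n8 stuck-at-1: n0=0, n1=1, n2=1, n3=1, n4=0, n5=1, n6=1, n7=0, n8=1 [stuck-at-1] → 1 — matches
  n0 stuck-at-1: n0=1 [stuck-at-1], n1=1, n2=1, n3=1, n4=0, n5=1, n6=1, n7=0, n8=0 → 0 — eliminated
Only n8 stuck-at-1 reproduces the observed 1.

n8 stuck-at-1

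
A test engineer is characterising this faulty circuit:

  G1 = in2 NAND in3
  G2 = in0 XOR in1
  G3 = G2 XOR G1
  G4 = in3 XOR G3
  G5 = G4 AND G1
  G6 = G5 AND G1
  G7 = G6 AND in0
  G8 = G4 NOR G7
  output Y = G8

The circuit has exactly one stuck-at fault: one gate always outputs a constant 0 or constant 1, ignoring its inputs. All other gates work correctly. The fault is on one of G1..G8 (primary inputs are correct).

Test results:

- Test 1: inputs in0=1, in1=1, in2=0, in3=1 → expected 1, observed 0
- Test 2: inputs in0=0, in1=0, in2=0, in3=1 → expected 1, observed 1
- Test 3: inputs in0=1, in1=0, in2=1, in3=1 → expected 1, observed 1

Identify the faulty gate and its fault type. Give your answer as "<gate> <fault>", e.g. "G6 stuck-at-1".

G5 stuck-at-1

Fault-free values for test 1 (in0=1, in1=1, in2=0, in3=1): G1=1, G2=0, G3=1, G4=0, G5=0, G6=0, G7=0, G8=1, giving Y=1. Observed 0.
Test 1: faults giving observed 0 are {G1 stuck-at-0, G2 stuck-at-1, G3 stuck-at-0, G4 stuck-at-1, G5 stuck-at-1, G6 stuck-at-1, G7 stuck-at-1, G8 stuck-at-0}.
Test 2 (in0=0, in1=0, in2=0, in3=1): fault-free G1=1, G2=0, G3=1, G4=0, G5=0, G6=0, G7=0, G8=1 → 1; observed 1. Eliminates G1 stuck-at-0, G2 stuck-at-1, G3 stuck-at-0, G4 stuck-at-1, G7 stuck-at-1, G8 stuck-at-0.
Test 3 (in0=1, in1=0, in2=1, in3=1): fault-free G1=0, G2=1, G3=1, G4=0, G5=0, G6=0, G7=0, G8=1 → 1; observed 1. Eliminates G6 stuck-at-1.
Only G5 stuck-at-1 is consistent with every test.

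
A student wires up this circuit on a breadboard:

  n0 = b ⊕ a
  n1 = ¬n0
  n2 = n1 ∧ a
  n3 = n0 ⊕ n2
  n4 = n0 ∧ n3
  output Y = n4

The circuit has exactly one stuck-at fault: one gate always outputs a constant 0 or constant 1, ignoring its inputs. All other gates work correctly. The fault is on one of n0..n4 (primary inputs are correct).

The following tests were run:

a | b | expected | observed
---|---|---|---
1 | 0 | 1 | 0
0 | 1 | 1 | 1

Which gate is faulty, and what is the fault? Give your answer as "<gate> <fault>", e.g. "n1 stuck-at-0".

n1 stuck-at-1

Fault-free values for test 1 (a=1, b=0): n0=1, n1=0, n2=0, n3=1, n4=1, giving Y=1. Observed 0.
Test 1: faults giving observed 0 are {n0 stuck-at-0, n1 stuck-at-1, n2 stuck-at-1, n3 stuck-at-0, n4 stuck-at-0}.
Test 2 (a=0, b=1): fault-free n0=1, n1=0, n2=0, n3=1, n4=1 → 1; observed 1. Eliminates n0 stuck-at-0, n2 stuck-at-1, n3 stuck-at-0, n4 stuck-at-0.
Only n1 stuck-at-1 is consistent with every test.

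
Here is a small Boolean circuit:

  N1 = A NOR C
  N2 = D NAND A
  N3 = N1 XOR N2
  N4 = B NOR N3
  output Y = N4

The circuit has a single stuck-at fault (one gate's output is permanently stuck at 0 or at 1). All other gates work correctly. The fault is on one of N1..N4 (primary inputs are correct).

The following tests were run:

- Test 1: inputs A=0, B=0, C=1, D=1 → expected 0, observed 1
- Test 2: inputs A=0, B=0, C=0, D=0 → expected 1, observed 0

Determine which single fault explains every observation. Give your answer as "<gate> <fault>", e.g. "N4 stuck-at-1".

Fault-free values for test 1 (A=0, B=0, C=1, D=1): N1=0, N2=1, N3=1, N4=0, giving Y=0. Observed 1.
Test 1: faults giving observed 1 are {N1 stuck-at-1, N2 stuck-at-0, N3 stuck-at-0, N4 stuck-at-1}.
Test 2 (A=0, B=0, C=0, D=0): fault-free N1=1, N2=1, N3=0, N4=1 → 1; observed 0. Eliminates N1 stuck-at-1, N3 stuck-at-0, N4 stuck-at-1.
Only N2 stuck-at-0 is consistent with every test.

N2 stuck-at-0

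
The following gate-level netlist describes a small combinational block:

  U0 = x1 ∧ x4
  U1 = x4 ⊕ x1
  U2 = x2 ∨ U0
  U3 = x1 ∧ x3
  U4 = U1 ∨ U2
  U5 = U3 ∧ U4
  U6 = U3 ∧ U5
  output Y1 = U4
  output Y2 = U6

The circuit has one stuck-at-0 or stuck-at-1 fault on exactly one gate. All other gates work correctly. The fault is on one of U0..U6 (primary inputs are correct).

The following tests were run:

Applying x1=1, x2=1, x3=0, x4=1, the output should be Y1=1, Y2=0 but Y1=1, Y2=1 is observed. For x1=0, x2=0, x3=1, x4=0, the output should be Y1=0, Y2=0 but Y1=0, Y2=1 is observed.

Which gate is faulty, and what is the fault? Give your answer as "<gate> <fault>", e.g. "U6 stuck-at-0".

Fault-free values for test 1 (x1=1, x2=1, x3=0, x4=1): U0=1, U1=0, U2=1, U3=0, U4=1, U5=0, U6=0, giving Y1=1, Y2=0. Observed Y1=1, Y2=1.
Test 1: faults giving observed Y1=1, Y2=1 are {U3 stuck-at-1, U6 stuck-at-1}.
Test 2 (x1=0, x2=0, x3=1, x4=0): fault-free U0=0, U1=0, U2=0, U3=0, U4=0, U5=0, U6=0 → Y1=0, Y2=0; observed Y1=0, Y2=1. Eliminates U3 stuck-at-1.
Only U6 stuck-at-1 is consistent with every test.

U6 stuck-at-1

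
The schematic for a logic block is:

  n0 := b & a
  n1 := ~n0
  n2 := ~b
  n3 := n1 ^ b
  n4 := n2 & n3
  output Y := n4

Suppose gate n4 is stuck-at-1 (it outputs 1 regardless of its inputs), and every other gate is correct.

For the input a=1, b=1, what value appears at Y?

1

Propagate with n4 forced: n0=1, n1=0, n2=0, n3=1, n4=1 [stuck-at-1].
So Y = 1. (Without the fault it would be 0.)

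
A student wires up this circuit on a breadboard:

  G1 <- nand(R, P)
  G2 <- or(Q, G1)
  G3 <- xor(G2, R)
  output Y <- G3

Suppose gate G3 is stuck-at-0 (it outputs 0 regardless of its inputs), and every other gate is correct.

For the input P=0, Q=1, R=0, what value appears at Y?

0

Propagate with G3 forced: G1=1, G2=1, G3=0 [stuck-at-0].
So Y = 0. (Without the fault it would be 1.)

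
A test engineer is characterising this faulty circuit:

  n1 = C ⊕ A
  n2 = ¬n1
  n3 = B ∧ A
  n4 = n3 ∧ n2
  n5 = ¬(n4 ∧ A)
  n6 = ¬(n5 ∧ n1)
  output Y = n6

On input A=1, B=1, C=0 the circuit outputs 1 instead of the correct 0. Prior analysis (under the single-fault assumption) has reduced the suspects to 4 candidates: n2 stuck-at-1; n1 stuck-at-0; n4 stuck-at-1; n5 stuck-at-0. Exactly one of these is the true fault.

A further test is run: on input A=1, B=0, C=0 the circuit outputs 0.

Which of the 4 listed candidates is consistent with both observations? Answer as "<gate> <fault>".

Evaluate each candidate on input A=1, B=0, C=0:
  n2 stuck-at-1: n1=1, n2=1 [stuck-at-1], n3=0, n4=0, n5=1, n6=0 → 0 — matches
  n1 stuck-at-0: n1=0 [stuck-at-0], n2=1, n3=0, n4=0, n5=1, n6=1 → 1 — eliminated
  n4 stuck-at-1: n1=1, n2=0, n3=0, n4=1 [stuck-at-1], n5=0, n6=1 → 1 — eliminated
  n5 stuck-at-0: n1=1, n2=0, n3=0, n4=0, n5=0 [stuck-at-0], n6=1 → 1 — eliminated
Only n2 stuck-at-1 reproduces the observed 0.

n2 stuck-at-1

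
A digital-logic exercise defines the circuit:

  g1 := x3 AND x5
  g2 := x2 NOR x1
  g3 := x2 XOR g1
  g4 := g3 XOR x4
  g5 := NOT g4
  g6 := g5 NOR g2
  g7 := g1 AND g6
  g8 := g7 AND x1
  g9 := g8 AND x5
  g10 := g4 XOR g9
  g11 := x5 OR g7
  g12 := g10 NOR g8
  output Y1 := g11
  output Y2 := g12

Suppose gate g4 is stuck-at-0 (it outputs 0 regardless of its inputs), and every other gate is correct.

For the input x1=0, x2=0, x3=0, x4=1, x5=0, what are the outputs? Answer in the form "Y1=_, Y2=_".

Y1=0, Y2=1

Propagate with g4 forced: g1=0, g2=1, g3=0, g4=0 [stuck-at-0], g5=1, g6=0, g7=0, g8=0, g9=0, g10=0, g11=0, g12=1.
So the outputs are Y1=0, Y2=1. (Without the fault they would be Y1=0, Y2=0.)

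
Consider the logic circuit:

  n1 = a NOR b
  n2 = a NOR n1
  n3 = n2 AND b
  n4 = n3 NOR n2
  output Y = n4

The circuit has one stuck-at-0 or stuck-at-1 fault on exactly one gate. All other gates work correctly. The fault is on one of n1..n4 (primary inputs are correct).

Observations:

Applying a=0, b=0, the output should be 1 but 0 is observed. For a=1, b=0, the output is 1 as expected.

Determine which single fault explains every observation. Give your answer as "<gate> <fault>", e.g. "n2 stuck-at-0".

Fault-free values for test 1 (a=0, b=0): n1=1, n2=0, n3=0, n4=1, giving Y=1. Observed 0.
Test 1: faults giving observed 0 are {n1 stuck-at-0, n2 stuck-at-1, n3 stuck-at-1, n4 stuck-at-0}.
Test 2 (a=1, b=0): fault-free n1=0, n2=0, n3=0, n4=1 → 1; observed 1. Eliminates n2 stuck-at-1, n3 stuck-at-1, n4 stuck-at-0.
Only n1 stuck-at-0 is consistent with every test.

n1 stuck-at-0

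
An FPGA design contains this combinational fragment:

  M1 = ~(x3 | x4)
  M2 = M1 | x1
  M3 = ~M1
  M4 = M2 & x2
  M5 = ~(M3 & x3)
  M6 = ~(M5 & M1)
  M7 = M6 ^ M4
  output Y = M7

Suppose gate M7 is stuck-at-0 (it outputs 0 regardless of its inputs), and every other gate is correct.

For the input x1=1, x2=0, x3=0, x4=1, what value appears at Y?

Propagate with M7 forced: M1=0, M2=1, M3=1, M4=0, M5=1, M6=1, M7=0 [stuck-at-0].
So Y = 0. (Without the fault it would be 1.)

0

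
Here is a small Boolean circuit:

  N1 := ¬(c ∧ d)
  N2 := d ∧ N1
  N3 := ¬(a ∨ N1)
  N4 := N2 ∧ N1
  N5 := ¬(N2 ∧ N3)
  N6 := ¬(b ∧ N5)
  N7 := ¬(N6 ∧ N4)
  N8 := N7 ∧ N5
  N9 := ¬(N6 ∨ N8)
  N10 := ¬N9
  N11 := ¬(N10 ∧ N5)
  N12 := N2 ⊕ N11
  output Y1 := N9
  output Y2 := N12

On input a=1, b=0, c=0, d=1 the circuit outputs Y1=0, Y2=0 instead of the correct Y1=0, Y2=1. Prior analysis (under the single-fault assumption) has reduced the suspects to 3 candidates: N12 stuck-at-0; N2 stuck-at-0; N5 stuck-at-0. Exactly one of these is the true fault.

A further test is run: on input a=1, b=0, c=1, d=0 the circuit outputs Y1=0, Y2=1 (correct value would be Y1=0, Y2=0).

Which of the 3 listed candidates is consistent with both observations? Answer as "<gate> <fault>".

N5 stuck-at-0

Evaluate each candidate on input a=1, b=0, c=1, d=0:
  N12 stuck-at-0: N1=1, N2=0, N3=0, N4=0, N5=1, N6=1, N7=1, N8=1, N9=0, N10=1, N11=0, N12=0 [stuck-at-0] → Y1=0, Y2=0 — eliminated
  N2 stuck-at-0: N1=1, N2=0 [stuck-at-0], N3=0, N4=0, N5=1, N6=1, N7=1, N8=1, N9=0, N10=1, N11=0, N12=0 → Y1=0, Y2=0 — eliminated
  N5 stuck-at-0: N1=1, N2=0, N3=0, N4=0, N5=0 [stuck-at-0], N6=1, N7=1, N8=0, N9=0, N10=1, N11=1, N12=1 → Y1=0, Y2=1 — matches
Only N5 stuck-at-0 reproduces the observed Y1=0, Y2=1.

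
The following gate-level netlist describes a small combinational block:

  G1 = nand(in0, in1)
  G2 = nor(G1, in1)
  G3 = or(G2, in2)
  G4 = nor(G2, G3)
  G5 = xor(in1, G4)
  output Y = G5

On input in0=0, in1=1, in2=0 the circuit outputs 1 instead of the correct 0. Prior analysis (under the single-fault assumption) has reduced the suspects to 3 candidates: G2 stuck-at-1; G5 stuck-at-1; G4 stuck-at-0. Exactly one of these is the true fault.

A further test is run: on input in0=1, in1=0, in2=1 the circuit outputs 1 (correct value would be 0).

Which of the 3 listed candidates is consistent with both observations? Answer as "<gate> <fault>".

G5 stuck-at-1

Evaluate each candidate on input in0=1, in1=0, in2=1:
  G2 stuck-at-1: G1=1, G2=1 [stuck-at-1], G3=1, G4=0, G5=0 → 0 — eliminated
  G5 stuck-at-1: G1=1, G2=0, G3=1, G4=0, G5=1 [stuck-at-1] → 1 — matches
  G4 stuck-at-0: G1=1, G2=0, G3=1, G4=0 [stuck-at-0], G5=0 → 0 — eliminated
Only G5 stuck-at-1 reproduces the observed 1.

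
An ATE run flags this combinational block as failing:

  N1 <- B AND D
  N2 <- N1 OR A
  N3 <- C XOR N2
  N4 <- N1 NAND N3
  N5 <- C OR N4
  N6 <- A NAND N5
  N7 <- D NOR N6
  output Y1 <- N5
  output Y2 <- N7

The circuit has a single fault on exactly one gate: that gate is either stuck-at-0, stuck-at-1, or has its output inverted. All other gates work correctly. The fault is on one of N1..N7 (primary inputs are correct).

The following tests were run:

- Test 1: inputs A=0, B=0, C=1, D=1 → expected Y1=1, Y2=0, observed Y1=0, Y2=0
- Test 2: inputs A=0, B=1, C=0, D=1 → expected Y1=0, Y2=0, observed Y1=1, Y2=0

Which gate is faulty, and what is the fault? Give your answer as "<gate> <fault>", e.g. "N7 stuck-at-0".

N5 inverted output

Fault-free values for test 1 (A=0, B=0, C=1, D=1): N1=0, N2=0, N3=1, N4=1, N5=1, N6=1, N7=0, giving Y1=1, Y2=0. Observed Y1=0, Y2=0.
Test 1: faults giving observed Y1=0, Y2=0 are {N5 stuck-at-0, N5 inverted output}.
Test 2 (A=0, B=1, C=0, D=1): fault-free N1=1, N2=1, N3=1, N4=0, N5=0, N6=1, N7=0 → Y1=0, Y2=0; observed Y1=1, Y2=0. Eliminates N5 stuck-at-0.
Only N5 inverted output is consistent with every test.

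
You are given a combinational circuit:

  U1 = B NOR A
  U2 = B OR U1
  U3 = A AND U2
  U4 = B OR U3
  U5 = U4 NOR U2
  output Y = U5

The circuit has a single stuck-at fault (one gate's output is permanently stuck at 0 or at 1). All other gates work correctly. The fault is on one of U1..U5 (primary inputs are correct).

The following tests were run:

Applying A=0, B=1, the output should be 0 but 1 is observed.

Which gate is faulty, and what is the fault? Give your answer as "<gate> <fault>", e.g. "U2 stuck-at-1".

U5 stuck-at-1

Fault-free values for test 1 (A=0, B=1): U1=0, U2=1, U3=0, U4=1, U5=0, giving Y=0. Observed 1.
Test 1: faults giving observed 1 are {U5 stuck-at-1}.
Only U5 stuck-at-1 is consistent with every test.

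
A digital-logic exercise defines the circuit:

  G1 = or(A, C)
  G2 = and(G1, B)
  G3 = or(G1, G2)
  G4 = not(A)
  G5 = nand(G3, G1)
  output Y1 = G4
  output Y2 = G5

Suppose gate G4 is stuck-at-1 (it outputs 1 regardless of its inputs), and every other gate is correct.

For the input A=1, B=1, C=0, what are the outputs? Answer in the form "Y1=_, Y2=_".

Propagate with G4 forced: G1=1, G2=1, G3=1, G4=1 [stuck-at-1], G5=0.
So the outputs are Y1=1, Y2=0. (Without the fault they would be Y1=0, Y2=0.)

Y1=1, Y2=0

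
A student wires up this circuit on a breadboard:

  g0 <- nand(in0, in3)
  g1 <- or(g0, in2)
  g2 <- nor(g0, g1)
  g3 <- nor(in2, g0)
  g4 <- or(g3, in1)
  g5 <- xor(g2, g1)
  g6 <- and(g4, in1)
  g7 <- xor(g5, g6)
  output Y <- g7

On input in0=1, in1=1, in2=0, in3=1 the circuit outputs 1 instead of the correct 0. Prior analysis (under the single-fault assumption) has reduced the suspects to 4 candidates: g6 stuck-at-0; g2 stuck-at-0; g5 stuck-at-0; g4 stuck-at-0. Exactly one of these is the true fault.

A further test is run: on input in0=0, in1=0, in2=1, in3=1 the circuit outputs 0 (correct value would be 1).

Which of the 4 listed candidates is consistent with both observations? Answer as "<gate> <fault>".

g5 stuck-at-0

Evaluate each candidate on input in0=0, in1=0, in2=1, in3=1:
  g6 stuck-at-0: g0=1, g1=1, g2=0, g3=0, g4=0, g5=1, g6=0 [stuck-at-0], g7=1 → 1 — eliminated
  g2 stuck-at-0: g0=1, g1=1, g2=0 [stuck-at-0], g3=0, g4=0, g5=1, g6=0, g7=1 → 1 — eliminated
  g5 stuck-at-0: g0=1, g1=1, g2=0, g3=0, g4=0, g5=0 [stuck-at-0], g6=0, g7=0 → 0 — matches
  g4 stuck-at-0: g0=1, g1=1, g2=0, g3=0, g4=0 [stuck-at-0], g5=1, g6=0, g7=1 → 1 — eliminated
Only g5 stuck-at-0 reproduces the observed 0.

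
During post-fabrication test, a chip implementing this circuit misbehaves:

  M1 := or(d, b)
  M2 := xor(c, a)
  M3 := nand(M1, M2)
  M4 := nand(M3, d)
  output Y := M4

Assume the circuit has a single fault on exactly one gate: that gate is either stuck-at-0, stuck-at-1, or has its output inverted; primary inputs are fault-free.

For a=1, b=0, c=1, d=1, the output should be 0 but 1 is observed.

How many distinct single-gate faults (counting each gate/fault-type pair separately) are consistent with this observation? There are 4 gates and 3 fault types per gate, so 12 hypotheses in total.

6

Fault-free: M1=1, M2=0, M3=1, M4=0 → 0. Observed 1.
  M1 stuck-at-0: output 0 ✗
  M1 stuck-at-1: output 0 ✗
  M1 inverted output: output 0 ✗
  M2 stuck-at-0: output 0 ✗
  M2 stuck-at-1: output 1 ✓
  M2 inverted output: output 1 ✓
  M3 stuck-at-0: output 1 ✓
  M3 stuck-at-1: output 0 ✗
  M3 inverted output: output 1 ✓
  M4 stuck-at-0: output 0 ✗
  M4 stuck-at-1: output 1 ✓
  M4 inverted output: output 1 ✓
Consistent faults: {M2 stuck-at-1, M2 inverted output, M3 stuck-at-0, M3 inverted output, M4 stuck-at-1, M4 inverted output} — 6 in all.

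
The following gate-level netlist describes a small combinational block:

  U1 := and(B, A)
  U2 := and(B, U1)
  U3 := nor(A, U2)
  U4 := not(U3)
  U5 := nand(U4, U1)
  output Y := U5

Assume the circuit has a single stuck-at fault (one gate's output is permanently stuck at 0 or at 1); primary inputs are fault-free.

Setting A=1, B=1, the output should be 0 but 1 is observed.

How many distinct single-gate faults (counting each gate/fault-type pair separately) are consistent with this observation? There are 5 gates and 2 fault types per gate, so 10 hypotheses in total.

Fault-free: U1=1, U2=1, U3=0, U4=1, U5=0 → 0. Observed 1.
  U1 stuck-at-0: output 1 ✓
  U1 stuck-at-1: output 0 ✗
  U2 stuck-at-0: output 0 ✗
  U2 stuck-at-1: output 0 ✗
  U3 stuck-at-0: output 0 ✗
  U3 stuck-at-1: output 1 ✓
  U4 stuck-at-0: output 1 ✓
  U4 stuck-at-1: output 0 ✗
  U5 stuck-at-0: output 0 ✗
  U5 stuck-at-1: output 1 ✓
Consistent faults: {U1 stuck-at-0, U3 stuck-at-1, U4 stuck-at-0, U5 stuck-at-1} — 4 in all.

4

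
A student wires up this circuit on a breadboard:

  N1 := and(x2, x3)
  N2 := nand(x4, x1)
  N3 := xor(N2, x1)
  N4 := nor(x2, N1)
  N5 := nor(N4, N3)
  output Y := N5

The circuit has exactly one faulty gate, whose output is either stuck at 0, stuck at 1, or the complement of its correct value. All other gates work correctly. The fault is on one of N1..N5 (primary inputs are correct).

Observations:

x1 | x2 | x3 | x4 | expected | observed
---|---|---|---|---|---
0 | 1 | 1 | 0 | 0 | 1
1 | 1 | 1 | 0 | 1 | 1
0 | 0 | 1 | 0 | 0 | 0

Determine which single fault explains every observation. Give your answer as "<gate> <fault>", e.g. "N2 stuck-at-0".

N3 stuck-at-0

Fault-free values for test 1 (x1=0, x2=1, x3=1, x4=0): N1=1, N2=1, N3=1, N4=0, N5=0, giving Y=0. Observed 1.
Test 1: faults giving observed 1 are {N2 stuck-at-0, N2 inverted output, N3 stuck-at-0, N3 inverted output, N5 stuck-at-1, N5 inverted output}.
Test 2 (x1=1, x2=1, x3=1, x4=0): fault-free N1=1, N2=1, N3=0, N4=0, N5=1 → 1; observed 1. Eliminates N2 stuck-at-0, N2 inverted output, N3 inverted output, N5 inverted output.
Test 3 (x1=0, x2=0, x3=1, x4=0): fault-free N1=0, N2=1, N3=1, N4=1, N5=0 → 0; observed 0. Eliminates N5 stuck-at-1.
Only N3 stuck-at-0 is consistent with every test.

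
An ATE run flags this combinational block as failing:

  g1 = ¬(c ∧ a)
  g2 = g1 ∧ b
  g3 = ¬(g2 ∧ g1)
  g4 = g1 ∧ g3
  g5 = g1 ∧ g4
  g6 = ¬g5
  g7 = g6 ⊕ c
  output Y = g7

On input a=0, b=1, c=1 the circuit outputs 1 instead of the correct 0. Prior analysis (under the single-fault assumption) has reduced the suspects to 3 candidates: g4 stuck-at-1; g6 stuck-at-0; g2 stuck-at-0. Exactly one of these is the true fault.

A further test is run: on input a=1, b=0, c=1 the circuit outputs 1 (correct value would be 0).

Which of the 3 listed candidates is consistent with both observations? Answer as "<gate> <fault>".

Evaluate each candidate on input a=1, b=0, c=1:
  g4 stuck-at-1: g1=0, g2=0, g3=1, g4=1 [stuck-at-1], g5=0, g6=1, g7=0 → 0 — eliminated
  g6 stuck-at-0: g1=0, g2=0, g3=1, g4=0, g5=0, g6=0 [stuck-at-0], g7=1 → 1 — matches
  g2 stuck-at-0: g1=0, g2=0 [stuck-at-0], g3=1, g4=0, g5=0, g6=1, g7=0 → 0 — eliminated
Only g6 stuck-at-0 reproduces the observed 1.

g6 stuck-at-0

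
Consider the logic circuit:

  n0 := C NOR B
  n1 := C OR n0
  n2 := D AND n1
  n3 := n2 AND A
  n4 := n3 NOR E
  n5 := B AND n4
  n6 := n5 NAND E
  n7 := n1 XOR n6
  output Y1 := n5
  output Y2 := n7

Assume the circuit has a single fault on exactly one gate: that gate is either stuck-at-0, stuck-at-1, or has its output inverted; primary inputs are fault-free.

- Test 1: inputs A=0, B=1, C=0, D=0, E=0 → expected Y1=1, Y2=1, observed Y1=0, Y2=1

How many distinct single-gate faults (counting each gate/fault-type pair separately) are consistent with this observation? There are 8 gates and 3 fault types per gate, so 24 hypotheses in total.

Fault-free: n0=0, n1=0, n2=0, n3=0, n4=1, n5=1, n6=1, n7=1 → Y1=1, Y2=1. Observed Y1=0, Y2=1.
  n0: none of the 3 fault types match ✗
  n1: none of the 3 fault types match ✗
  n2: none of the 3 fault types match ✗
  n3: stuck-at-1, inverted output ✓; others ✗
  n4: stuck-at-0, inverted output ✓; others ✗
  n5: stuck-at-0, inverted output ✓; others ✗
  n6: none of the 3 fault types match ✗
  n7: none of the 3 fault types match ✗
Consistent faults: {n3 stuck-at-1, n3 inverted output, n4 stuck-at-0, n4 inverted output, n5 stuck-at-0, n5 inverted output} — 6 in all.

6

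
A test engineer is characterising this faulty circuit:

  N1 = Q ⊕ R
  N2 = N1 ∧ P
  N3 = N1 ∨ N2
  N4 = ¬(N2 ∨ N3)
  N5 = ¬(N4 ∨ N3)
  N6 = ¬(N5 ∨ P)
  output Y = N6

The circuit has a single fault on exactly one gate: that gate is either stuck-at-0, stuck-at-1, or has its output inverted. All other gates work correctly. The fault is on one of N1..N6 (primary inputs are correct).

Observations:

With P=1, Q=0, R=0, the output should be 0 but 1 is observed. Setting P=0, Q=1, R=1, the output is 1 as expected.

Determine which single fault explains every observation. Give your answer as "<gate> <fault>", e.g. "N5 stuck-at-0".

N6 stuck-at-1

Fault-free values for test 1 (P=1, Q=0, R=0): N1=0, N2=0, N3=0, N4=1, N5=0, N6=0, giving Y=0. Observed 1.
Test 1: faults giving observed 1 are {N6 stuck-at-1, N6 inverted output}.
Test 2 (P=0, Q=1, R=1): fault-free N1=0, N2=0, N3=0, N4=1, N5=0, N6=1 → 1; observed 1. Eliminates N6 inverted output.
Only N6 stuck-at-1 is consistent with every test.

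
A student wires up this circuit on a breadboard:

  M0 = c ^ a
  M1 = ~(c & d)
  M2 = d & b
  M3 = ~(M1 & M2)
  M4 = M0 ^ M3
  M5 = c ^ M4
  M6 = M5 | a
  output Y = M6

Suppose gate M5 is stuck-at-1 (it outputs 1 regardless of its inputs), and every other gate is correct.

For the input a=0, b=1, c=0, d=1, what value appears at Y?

1

Propagate with M5 forced: M0=0, M1=1, M2=1, M3=0, M4=0, M5=1 [stuck-at-1], M6=1.
So Y = 1. (Without the fault it would be 0.)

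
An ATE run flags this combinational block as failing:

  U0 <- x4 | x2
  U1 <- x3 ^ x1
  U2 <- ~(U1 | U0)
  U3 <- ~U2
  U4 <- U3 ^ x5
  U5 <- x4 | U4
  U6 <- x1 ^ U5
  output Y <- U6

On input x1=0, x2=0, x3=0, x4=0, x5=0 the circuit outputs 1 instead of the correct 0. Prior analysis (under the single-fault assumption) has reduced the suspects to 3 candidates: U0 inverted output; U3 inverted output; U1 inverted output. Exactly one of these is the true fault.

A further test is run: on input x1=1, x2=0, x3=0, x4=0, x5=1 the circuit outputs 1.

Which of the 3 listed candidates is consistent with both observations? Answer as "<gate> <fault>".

Evaluate each candidate on input x1=1, x2=0, x3=0, x4=0, x5=1:
  U0 inverted output: U0=1 [inverted output], U1=1, U2=0, U3=1, U4=0, U5=0, U6=1 → 1 — matches
  U3 inverted output: U0=0, U1=1, U2=0, U3=0 [inverted output], U4=1, U5=1, U6=0 → 0 — eliminated
  U1 inverted output: U0=0, U1=0 [inverted output], U2=1, U3=0, U4=1, U5=1, U6=0 → 0 — eliminated
Only U0 inverted output reproduces the observed 1.

U0 inverted output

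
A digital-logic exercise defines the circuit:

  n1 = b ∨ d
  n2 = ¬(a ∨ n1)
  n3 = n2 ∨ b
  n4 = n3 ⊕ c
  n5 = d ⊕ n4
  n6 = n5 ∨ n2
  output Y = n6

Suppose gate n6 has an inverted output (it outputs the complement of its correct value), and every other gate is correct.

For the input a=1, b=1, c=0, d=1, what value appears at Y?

Propagate with n6 forced: n1=1, n2=0, n3=1, n4=1, n5=0, n6=1 [inverted output].
So Y = 1. (Without the fault it would be 0.)

1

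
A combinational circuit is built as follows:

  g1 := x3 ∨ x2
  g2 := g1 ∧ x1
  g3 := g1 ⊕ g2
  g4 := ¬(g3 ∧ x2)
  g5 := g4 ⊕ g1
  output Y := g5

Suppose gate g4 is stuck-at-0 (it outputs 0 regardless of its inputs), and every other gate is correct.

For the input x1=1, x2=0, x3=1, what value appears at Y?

1

Propagate with g4 forced: g1=1, g2=1, g3=0, g4=0 [stuck-at-0], g5=1.
So Y = 1. (Without the fault it would be 0.)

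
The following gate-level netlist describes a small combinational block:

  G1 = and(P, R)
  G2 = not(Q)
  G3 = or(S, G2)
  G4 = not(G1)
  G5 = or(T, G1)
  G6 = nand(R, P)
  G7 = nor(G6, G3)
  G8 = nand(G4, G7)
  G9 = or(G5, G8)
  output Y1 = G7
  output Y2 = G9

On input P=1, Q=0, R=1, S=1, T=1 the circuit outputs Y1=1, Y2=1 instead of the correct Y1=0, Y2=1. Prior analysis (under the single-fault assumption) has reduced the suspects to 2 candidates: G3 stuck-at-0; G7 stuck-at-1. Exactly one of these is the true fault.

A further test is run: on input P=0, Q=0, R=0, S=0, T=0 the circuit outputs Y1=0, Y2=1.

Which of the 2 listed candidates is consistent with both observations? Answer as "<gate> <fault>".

G3 stuck-at-0

Evaluate each candidate on input P=0, Q=0, R=0, S=0, T=0:
  G3 stuck-at-0: G1=0, G2=1, G3=0 [stuck-at-0], G4=1, G5=0, G6=1, G7=0, G8=1, G9=1 → Y1=0, Y2=1 — matches
  G7 stuck-at-1: G1=0, G2=1, G3=1, G4=1, G5=0, G6=1, G7=1 [stuck-at-1], G8=0, G9=0 → Y1=1, Y2=0 — eliminated
Only G3 stuck-at-0 reproduces the observed Y1=0, Y2=1.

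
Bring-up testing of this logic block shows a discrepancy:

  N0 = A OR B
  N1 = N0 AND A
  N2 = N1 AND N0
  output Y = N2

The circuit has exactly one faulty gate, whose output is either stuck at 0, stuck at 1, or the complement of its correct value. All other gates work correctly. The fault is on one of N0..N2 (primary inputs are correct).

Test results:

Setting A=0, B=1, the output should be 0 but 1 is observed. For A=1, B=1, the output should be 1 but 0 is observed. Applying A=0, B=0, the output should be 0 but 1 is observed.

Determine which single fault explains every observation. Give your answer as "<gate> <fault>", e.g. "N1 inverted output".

Fault-free values for test 1 (A=0, B=1): N0=1, N1=0, N2=0, giving Y=0. Observed 1.
Test 1: faults giving observed 1 are {N1 stuck-at-1, N1 inverted output, N2 stuck-at-1, N2 inverted output}.
Test 2 (A=1, B=1): fault-free N0=1, N1=1, N2=1 → 1; observed 0. Eliminates N1 stuck-at-1, N2 stuck-at-1.
Test 3 (A=0, B=0): fault-free N0=0, N1=0, N2=0 → 0; observed 1. Eliminates N1 inverted output.
Only N2 inverted output is consistent with every test.

N2 inverted output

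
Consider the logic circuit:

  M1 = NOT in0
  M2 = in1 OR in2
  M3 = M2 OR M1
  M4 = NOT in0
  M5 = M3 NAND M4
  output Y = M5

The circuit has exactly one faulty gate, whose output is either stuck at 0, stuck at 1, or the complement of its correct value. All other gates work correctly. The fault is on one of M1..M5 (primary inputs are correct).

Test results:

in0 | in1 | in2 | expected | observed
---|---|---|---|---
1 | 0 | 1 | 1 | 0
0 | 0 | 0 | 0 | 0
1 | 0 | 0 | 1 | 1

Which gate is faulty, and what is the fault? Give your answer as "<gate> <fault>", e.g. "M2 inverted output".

Fault-free values for test 1 (in0=1, in1=0, in2=1): M1=0, M2=1, M3=1, M4=0, M5=1, giving Y=1. Observed 0.
Test 1: faults giving observed 0 are {M4 stuck-at-1, M4 inverted output, M5 stuck-at-0, M5 inverted output}.
Test 2 (in0=0, in1=0, in2=0): fault-free M1=1, M2=0, M3=1, M4=1, M5=0 → 0; observed 0. Eliminates M4 inverted output, M5 inverted output.
Test 3 (in0=1, in1=0, in2=0): fault-free M1=0, M2=0, M3=0, M4=0, M5=1 → 1; observed 1. Eliminates M5 stuck-at-0.
Only M4 stuck-at-1 is consistent with every test.

M4 stuck-at-1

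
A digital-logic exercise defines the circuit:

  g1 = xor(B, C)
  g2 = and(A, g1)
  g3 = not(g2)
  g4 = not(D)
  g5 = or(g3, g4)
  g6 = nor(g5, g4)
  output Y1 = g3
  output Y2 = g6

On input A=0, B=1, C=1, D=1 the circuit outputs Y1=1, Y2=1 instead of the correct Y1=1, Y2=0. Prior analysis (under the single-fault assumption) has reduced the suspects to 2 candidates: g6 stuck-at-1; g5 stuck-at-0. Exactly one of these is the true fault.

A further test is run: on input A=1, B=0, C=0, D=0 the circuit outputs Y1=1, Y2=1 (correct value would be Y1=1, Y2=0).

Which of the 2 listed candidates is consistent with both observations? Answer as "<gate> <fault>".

Evaluate each candidate on input A=1, B=0, C=0, D=0:
  g6 stuck-at-1: g1=0, g2=0, g3=1, g4=1, g5=1, g6=1 [stuck-at-1] → Y1=1, Y2=1 — matches
  g5 stuck-at-0: g1=0, g2=0, g3=1, g4=1, g5=0 [stuck-at-0], g6=0 → Y1=1, Y2=0 — eliminated
Only g6 stuck-at-1 reproduces the observed Y1=1, Y2=1.

g6 stuck-at-1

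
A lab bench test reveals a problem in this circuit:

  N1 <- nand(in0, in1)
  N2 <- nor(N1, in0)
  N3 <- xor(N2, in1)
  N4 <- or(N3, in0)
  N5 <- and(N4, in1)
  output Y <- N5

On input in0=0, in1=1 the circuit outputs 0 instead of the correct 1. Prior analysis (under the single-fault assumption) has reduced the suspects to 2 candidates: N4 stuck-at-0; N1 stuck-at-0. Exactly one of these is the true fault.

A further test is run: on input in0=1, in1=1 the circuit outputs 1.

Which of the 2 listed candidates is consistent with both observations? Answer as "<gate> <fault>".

N1 stuck-at-0

Evaluate each candidate on input in0=1, in1=1:
  N4 stuck-at-0: N1=0, N2=0, N3=1, N4=0 [stuck-at-0], N5=0 → 0 — eliminated
  N1 stuck-at-0: N1=0 [stuck-at-0], N2=0, N3=1, N4=1, N5=1 → 1 — matches
Only N1 stuck-at-0 reproduces the observed 1.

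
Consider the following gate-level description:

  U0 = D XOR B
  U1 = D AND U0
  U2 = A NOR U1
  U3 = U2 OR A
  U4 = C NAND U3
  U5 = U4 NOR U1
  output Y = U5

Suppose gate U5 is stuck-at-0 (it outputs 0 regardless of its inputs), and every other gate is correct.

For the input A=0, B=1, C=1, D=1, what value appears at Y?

Propagate with U5 forced: U0=0, U1=0, U2=1, U3=1, U4=0, U5=0 [stuck-at-0].
So Y = 0. (Without the fault it would be 1.)

0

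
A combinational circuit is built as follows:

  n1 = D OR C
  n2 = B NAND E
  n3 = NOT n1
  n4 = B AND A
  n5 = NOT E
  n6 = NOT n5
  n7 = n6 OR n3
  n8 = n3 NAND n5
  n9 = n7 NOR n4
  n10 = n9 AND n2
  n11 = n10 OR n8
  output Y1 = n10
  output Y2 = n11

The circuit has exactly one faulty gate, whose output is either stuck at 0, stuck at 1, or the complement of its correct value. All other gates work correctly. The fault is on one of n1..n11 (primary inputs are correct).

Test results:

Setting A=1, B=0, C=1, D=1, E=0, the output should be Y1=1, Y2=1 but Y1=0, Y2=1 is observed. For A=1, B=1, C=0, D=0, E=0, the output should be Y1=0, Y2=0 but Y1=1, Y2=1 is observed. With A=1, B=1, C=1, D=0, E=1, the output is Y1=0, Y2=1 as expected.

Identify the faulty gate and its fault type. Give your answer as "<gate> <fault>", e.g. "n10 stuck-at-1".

Fault-free values for test 1 (A=1, B=0, C=1, D=1, E=0): n1=1, n2=1, n3=0, n4=0, n5=1, n6=0, n7=0, n8=1, n9=1, n10=1, n11=1, giving Y1=1, Y2=1. Observed Y1=0, Y2=1.
Test 1: faults giving observed Y1=0, Y2=1 are {n2 stuck-at-0, n2 inverted output, n4 stuck-at-1, n4 inverted output, n5 stuck-at-0, n5 inverted output, n6 stuck-at-1, n6 inverted output, n7 stuck-at-1, n7 inverted output, n9 stuck-at-0, n9 inverted output, n10 stuck-at-0, n10 inverted output}.
Test 2 (A=1, B=1, C=0, D=0, E=0): fault-free n1=0, n2=1, n3=1, n4=1, n5=1, n6=0, n7=1, n8=0, n9=0, n10=0, n11=0 → Y1=0, Y2=0; observed Y1=1, Y2=1. Eliminates n2 stuck-at-0, n2 inverted output, n4 stuck-at-1, n4 inverted output, n5 stuck-at-0, n5 inverted output, n6 stuck-at-1, n6 inverted output, n7 stuck-at-1, n7 inverted output, n9 stuck-at-0, n10 stuck-at-0.
Test 3 (A=1, B=1, C=1, D=0, E=1): fault-free n1=1, n2=0, n3=0, n4=1, n5=0, n6=1, n7=1, n8=1, n9=0, n10=0, n11=1 → Y1=0, Y2=1; observed Y1=0, Y2=1. Eliminates n10 inverted output.
Only n9 inverted output is consistent with every test.

n9 inverted output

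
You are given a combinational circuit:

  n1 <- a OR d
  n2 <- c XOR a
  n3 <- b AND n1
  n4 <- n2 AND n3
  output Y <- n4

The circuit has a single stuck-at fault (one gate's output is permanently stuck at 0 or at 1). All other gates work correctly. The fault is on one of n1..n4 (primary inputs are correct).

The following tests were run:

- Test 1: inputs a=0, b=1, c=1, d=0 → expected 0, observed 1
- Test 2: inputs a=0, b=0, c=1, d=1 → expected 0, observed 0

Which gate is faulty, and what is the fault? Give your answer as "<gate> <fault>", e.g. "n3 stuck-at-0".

Fault-free values for test 1 (a=0, b=1, c=1, d=0): n1=0, n2=1, n3=0, n4=0, giving Y=0. Observed 1.
Test 1: faults giving observed 1 are {n1 stuck-at-1, n3 stuck-at-1, n4 stuck-at-1}.
Test 2 (a=0, b=0, c=1, d=1): fault-free n1=1, n2=1, n3=0, n4=0 → 0; observed 0. Eliminates n3 stuck-at-1, n4 stuck-at-1.
Only n1 stuck-at-1 is consistent with every test.

n1 stuck-at-1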